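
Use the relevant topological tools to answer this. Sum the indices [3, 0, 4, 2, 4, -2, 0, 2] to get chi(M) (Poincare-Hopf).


Poincare-Hopf: chi(M) = sum of indices of zeros.
chi = (3) + (0) + (4) + (2) + (4) + (-2) + (0) + (2) = 13

13


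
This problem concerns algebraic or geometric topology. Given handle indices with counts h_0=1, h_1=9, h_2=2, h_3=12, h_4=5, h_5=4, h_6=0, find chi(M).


Handles of index k contribute (-1)^k to chi (same as CW cells).
chi = (1) + (-9) + (2) + (-12) + (5) + (-4) + (0) = -17

-17


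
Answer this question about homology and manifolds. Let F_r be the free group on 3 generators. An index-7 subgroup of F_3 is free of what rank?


Nielsen-Schreier: an index-n subgroup of F_r is free of rank 1 + n(r-1).
Equivalently: chi(cover) = n*chi(base); chi(vee_r S^1) = 1 - 3 = -2.
chi(E) = 7*(-2) = -14; rank = 1 - chi(E) = 1 - (-14) = 15.
rank = 1 + 7*(3-1) = 1 + 14 = 15

15


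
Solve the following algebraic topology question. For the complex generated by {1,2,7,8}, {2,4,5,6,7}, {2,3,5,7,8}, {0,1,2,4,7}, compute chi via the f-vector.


Enumerate all faces; f-vector: f_0=9, f_1=25, f_2=30, f_3=16, f_4=3.
chi = sum (-1)^k f_k = 1

1


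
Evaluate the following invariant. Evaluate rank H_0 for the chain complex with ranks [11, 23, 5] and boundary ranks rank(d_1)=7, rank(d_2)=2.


rank H_k = rank(ker d_k) - rank(im d_{k+1}).
rank(ker d_0) = rank(C_0) - rank(d_0) = 11 - 0 = 11.
rank(im d_{0+1}) = 7.
rank H_0 = 11 - 7 = 4

4


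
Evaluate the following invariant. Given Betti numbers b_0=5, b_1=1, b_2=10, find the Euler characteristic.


chi = sum_k (-1)^k b_k.
= (5) + (-1) + (10)
= 14

14


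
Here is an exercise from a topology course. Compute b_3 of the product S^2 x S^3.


Each S^d has Poincare polynomial 1 + t^d.
The product S^2 x S^3 has Poincare polynomial prod(1+t^d_i).
Expanding: b_0=1, b_2=1, b_3=1, b_5=1.
b_3 = 1

1


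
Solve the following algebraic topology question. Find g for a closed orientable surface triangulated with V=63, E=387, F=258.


chi = V - E + F = 63 - 387 + 258 = -66
For orientable closed surface: chi = 2 - 2g, so g = (2 - chi)/2.
g = (2 - (-66)) / 2 = 68 / 2 = 34

34


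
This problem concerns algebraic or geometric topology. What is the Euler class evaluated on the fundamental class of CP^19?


For any closed oriented manifold, <e(TM),[M]> = chi(M).
chi(CP^19) = 19+1 = 20

20


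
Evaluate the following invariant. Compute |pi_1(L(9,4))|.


pi_1(L(p,q)) = Z/pZ for any q coprime to p.
|pi_1(L(9,4))| = 9

9


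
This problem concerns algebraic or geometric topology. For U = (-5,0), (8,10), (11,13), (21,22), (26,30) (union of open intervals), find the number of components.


Sort and merge overlapping open intervals.
Merged: (-5,0), (8,10), (11,13), (21,22), (26,30).
Number of components = 5

5


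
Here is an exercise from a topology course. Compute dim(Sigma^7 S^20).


Each suspension raises dimension by 1: Sigma S^n = S^{n+1}.
Sigma^7 S^20 = S^{20+7} = S^27

27


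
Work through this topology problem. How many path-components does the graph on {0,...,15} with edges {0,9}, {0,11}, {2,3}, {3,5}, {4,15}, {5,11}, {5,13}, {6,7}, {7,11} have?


Run DFS/union-find over 16 vertices.
V = 16, E = 9.
Number of components = 7

7


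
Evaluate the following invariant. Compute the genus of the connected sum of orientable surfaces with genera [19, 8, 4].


Genus is additive under connected sum of orientable surfaces.
g = 19 + 8 + 4 = 31

31


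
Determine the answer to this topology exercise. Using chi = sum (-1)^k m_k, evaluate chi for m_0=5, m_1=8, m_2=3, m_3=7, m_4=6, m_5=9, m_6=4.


Morse theory: chi(M) = sum_k (-1)^k m_k where m_k = #(index-k critical points).
= (5) + (-8) + (3) + (-7) + (6) + (-9) + (4) = -6

-6


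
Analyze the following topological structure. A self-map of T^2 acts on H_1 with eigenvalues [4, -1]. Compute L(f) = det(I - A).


For a torus self-map: L(f) = det(I - A) where A acts on H_1.
L(f) = (1-4) * (1--1) = -3 * 2 = -6

-6


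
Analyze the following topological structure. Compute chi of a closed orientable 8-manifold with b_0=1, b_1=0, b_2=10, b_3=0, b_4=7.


By Poincare duality b_k = b_{8-k}, so full Betti numbers: b_0=1, b_1=0, b_2=10, b_3=0, b_4=7, b_5=0, b_6=10, b_7=0, b_8=1.
chi = sum (-1)^k b_k = 29

29


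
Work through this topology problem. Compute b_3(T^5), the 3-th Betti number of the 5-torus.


By the Kunneth formula, b_k(T^n) = C(n,k).
b_3(T^5) = C(5,3).
C(5,3) = 5!/(3!*2!) = 10

10


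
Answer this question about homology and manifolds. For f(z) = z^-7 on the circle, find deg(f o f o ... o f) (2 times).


deg(f) = -7. Degree is multiplicative: deg(f^2) = (deg f)^2.
deg(f^2) = (-7)^2 = 49

49


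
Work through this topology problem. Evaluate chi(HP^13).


HP^13 has one cell in each dimension 0, 4, ..., 4*13 (13+1 cells, all even-dim).
chi = 13 + 1 = 14

14


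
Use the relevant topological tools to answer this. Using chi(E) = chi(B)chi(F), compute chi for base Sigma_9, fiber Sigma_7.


For a fiber bundle F -> E -> B (with CW structure): chi(E) = chi(B) * chi(F).
chi(Sigma_9) = -16, chi(Sigma_7) = -12.
chi(E) = (-16) * (-12) = 192

192


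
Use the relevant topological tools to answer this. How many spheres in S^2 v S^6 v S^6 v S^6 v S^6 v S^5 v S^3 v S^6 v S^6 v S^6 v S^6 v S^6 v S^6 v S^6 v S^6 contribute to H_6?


For a wedge of spheres, H_k (k>0) is free on one generator per sphere of dimension k.
Spheres of dimension 6: count = 12.
b_6 = 12

12


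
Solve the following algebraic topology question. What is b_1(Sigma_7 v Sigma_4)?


For a wedge: H_1(A v B) = H_1(A) + H_1(B).
b_1(Sigma_7) = 14, b_1(Sigma_4) = 8.
b_1 = 14 + 8 = 22

22


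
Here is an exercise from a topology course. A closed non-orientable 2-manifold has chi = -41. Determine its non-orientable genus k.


chi = 2 - k for closed non-orientable surfaces with k crosscaps.
-41 = 2 - k
k = 2 - (-41) = 43

43


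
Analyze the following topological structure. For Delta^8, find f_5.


Delta^8 has 8+1 vertices. A 5-face is a choice of 5+1 vertices.
f_5 = C(8+1, 5+1) = C(9,6) = 84

84


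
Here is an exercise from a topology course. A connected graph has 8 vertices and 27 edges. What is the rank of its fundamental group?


For a connected graph: rank(pi_1) = b_1 = E - V + 1 = 1 - chi.
chi = V - E = 8 - 27 = -19.
rank = 1 - (-19) = 27 - 8 + 1 = 20

20


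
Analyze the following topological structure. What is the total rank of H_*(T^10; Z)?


b_k(T^10) = C(10,k), so the sum over k is sum_k C(10,k) = 2^10.
Total = 2^10 = 1024

1024


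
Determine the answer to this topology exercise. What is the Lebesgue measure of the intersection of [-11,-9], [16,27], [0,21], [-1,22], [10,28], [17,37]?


Intersection = [max(a_i), min(b_i)] = [17, -9].
Since 17 > -9, the intersection is empty.
Length = 0

0


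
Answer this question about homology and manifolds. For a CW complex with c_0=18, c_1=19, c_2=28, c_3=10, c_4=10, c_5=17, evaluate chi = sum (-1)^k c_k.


chi = sum_k (-1)^k c_k.
= (-1)^0*18 + (-1)^1*19 + (-1)^2*28 + (-1)^3*10 + (-1)^4*10 + (-1)^5*17
= (18) + (-19) + (28) + (-10) + (10) + (-17)
= 10

10


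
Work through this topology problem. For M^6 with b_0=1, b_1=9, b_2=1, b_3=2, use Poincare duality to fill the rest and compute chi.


By Poincare duality b_k = b_{6-k}, so full Betti numbers: b_0=1, b_1=9, b_2=1, b_3=2, b_4=1, b_5=9, b_6=1.
chi = sum (-1)^k b_k = -16

-16


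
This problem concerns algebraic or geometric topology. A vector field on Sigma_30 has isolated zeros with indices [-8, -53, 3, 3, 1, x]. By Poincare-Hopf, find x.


Poincare-Hopf: sum of indices = chi(M).
chi(Sigma_30) = 2 - 2*30 = -58.
Sum of known indices = -54.
x = chi - (sum known) = -58 - (-54) = -4

-4


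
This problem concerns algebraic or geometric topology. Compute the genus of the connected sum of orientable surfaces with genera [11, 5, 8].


Genus is additive under connected sum of orientable surfaces.
g = 11 + 5 + 8 = 24

24


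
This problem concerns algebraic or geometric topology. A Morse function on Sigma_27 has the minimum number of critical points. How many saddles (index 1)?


A perfect Morse function has m_k = b_k.
For Sigma_27: b_0=1, b_1=2g=54, b_2=1.
Saddles m_1 = 2g = 54

54


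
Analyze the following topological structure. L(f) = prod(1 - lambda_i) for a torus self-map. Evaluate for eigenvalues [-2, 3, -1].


For a torus self-map: L(f) = det(I - A) where A acts on H_1.
L(f) = (1--2) * (1-3) * (1--1) = 3 * -2 * 2 = -12

-12


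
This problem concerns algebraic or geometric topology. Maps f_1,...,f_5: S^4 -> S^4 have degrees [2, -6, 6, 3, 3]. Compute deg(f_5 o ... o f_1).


Degree is multiplicative: deg(composition) = product of degrees.
= (2) * (-6) * (6) * (3) * (3) = -648

-648


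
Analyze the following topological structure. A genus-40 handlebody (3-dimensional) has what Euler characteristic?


A genus-g handlebody deformation retracts to a wedge of g circles.
chi(vee_g S^1) = 1 - g.
chi(H_40) = 1 - 40 = -39

-39


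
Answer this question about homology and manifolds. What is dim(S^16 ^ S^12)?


S^m ^ S^n = S^{m+n}.
k = 16 + 12 = 28

28


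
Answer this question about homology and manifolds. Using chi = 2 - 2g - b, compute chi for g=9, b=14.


For a compact orientable surface with genus g and b boundary components: chi = 2 - 2g - b.
chi = 2 - 2*9 - 14 = 2 - 18 - 14 = -30

-30


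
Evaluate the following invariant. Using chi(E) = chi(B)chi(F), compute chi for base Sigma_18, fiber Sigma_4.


For a fiber bundle F -> E -> B (with CW structure): chi(E) = chi(B) * chi(F).
chi(Sigma_18) = -34, chi(Sigma_4) = -6.
chi(E) = (-34) * (-6) = 204

204


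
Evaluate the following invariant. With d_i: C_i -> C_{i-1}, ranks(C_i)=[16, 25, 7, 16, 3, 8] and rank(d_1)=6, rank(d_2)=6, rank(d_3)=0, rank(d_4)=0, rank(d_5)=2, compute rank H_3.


rank H_k = rank(ker d_k) - rank(im d_{k+1}).
rank(ker d_3) = rank(C_3) - rank(d_3) = 16 - 0 = 16.
rank(im d_{3+1}) = 0.
rank H_3 = 16 - 0 = 16

16


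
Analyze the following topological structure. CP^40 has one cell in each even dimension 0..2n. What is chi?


CP^40 has one cell in each even dimension 0, 2, ..., 2*40 (40+1 cells total).
All cells are even-dimensional, so chi = number of cells.
chi = 40 + 1 = 41

41


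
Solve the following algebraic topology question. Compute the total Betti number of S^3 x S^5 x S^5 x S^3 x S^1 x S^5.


Total Betti number is multiplicative under products.
Each S^d (d>=1) has total Betti number 2.
There are 6 sphere factors.
Total = 2^6 = 64

64


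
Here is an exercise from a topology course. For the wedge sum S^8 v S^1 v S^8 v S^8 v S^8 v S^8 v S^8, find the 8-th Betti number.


For a wedge of spheres, H_k (k>0) is free on one generator per sphere of dimension k.
Spheres of dimension 8: count = 6.
b_8 = 6

6


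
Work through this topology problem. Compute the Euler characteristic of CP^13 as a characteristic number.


For any closed oriented manifold, <e(TM),[M]> = chi(M).
chi(CP^13) = 13+1 = 14

14


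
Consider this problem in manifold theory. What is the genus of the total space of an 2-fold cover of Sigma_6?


For an n-sheeted cover: chi(E) = n * chi(B).
chi(Sigma_6) = 2 - 2*6 = -10.
chi(E) = 2 * (-10) = -20.
genus(E) = (2 - chi(E))/2 = (2 - (-20))/2 = 22/2 = 11

11


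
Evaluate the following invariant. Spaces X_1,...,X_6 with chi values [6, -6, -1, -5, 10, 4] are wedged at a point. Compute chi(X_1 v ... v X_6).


chi(A v B) = chi(A) + chi(B) - 1 (one point identified).
For 6 spaces: chi = (sum chi_i) - (6 - 1).
sum = 8; chi = 8 - 5 = 3

3


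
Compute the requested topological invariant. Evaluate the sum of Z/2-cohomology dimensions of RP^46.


H^k(RP^46; Z/2) = Z/2 for each 0 <= k <= 46.
Total dimension = 46 + 1 = 47

47


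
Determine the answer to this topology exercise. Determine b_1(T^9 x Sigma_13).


pi_1(A x B) = pi_1(A) x pi_1(B); rank of abelianization = b_1.
b_1(T^9) = 9, b_1(Sigma_13) = 2*13 = 26.
b_1(product) = 9 + 26 = 35

35


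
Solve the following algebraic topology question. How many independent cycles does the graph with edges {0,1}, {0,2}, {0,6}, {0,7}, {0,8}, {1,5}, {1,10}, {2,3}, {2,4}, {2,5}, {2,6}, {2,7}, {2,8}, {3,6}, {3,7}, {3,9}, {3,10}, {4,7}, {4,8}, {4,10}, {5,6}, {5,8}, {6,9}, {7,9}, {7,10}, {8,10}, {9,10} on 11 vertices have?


b_1 = E - V + (number of components).
E = 27, V = 11, components = 1.
b_1 = 27 - 11 + 1 = 17

17


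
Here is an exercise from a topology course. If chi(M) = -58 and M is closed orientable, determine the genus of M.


chi = 2 - 2g for closed orientable surfaces.
-58 = 2 - 2g
2g = 2 - (-58) = 60
g = 30

30


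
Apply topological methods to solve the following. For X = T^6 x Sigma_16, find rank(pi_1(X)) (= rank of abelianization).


pi_1(A x B) = pi_1(A) x pi_1(B); rank of abelianization = b_1.
b_1(T^6) = 6, b_1(Sigma_16) = 2*16 = 32.
b_1(product) = 6 + 32 = 38

38


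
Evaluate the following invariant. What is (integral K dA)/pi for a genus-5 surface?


Gauss-Bonnet: integral K dA = 2*pi*chi(M).
chi(Sigma_5) = 2 - 2*5 = -8.
(integral K dA)/pi = 2*chi = 2*(-8) = -16

-16


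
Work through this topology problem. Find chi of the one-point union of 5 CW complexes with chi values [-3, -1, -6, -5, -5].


chi(A v B) = chi(A) + chi(B) - 1 (one point identified).
For 5 spaces: chi = (sum chi_i) - (5 - 1).
sum = -20; chi = -20 - 4 = -24

-24


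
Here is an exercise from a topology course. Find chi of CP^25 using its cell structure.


CP^25 has one cell in each even dimension 0, 2, ..., 2*25 (25+1 cells total).
All cells are even-dimensional, so chi = number of cells.
chi = 25 + 1 = 26

26


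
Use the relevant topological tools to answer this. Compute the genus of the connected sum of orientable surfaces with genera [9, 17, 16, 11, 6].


Genus is additive under connected sum of orientable surfaces.
g = 9 + 17 + 16 + 11 + 6 = 59

59


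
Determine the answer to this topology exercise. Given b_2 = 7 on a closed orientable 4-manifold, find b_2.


Poincare duality for closed orientable n-manifolds: b_k = b_{n-k}.
Here n = 4, so b_2 = b_2 = 7

7


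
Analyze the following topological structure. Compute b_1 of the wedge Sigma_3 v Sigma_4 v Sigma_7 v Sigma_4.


For a wedge X v Y: reduced H_k(X v Y) = H_k(X) + H_k(Y).
Each Sigma_g contributes b_1 = 2g.
b_1 = 6 + 8 + 14 + 8 = 36

36


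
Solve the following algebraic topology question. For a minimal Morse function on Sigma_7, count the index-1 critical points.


A perfect Morse function has m_k = b_k.
For Sigma_7: b_0=1, b_1=2g=14, b_2=1.
Saddles m_1 = 2g = 14

14


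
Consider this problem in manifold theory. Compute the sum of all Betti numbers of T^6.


b_k(T^6) = C(6,k), so the sum over k is sum_k C(6,k) = 2^6.
Total = 2^6 = 64

64


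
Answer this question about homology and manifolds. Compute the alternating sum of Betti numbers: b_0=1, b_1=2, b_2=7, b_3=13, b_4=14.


chi = sum_k (-1)^k b_k.
= (1) + (-2) + (7) + (-13) + (14)
= 7

7


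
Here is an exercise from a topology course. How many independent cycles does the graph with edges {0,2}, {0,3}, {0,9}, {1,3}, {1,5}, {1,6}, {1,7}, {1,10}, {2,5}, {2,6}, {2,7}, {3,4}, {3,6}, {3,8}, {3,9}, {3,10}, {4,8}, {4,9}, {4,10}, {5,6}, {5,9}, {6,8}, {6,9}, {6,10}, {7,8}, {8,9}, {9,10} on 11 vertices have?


b_1 = E - V + (number of components).
E = 27, V = 11, components = 1.
b_1 = 27 - 11 + 1 = 17

17


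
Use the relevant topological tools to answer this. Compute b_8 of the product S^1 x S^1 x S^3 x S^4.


Each S^d has Poincare polynomial 1 + t^d.
The product S^1 x S^1 x S^3 x S^4 has Poincare polynomial prod(1+t^d_i).
Expanding: b_0=1, b_1=2, b_2=1, b_3=1, b_4=3, b_5=3, b_6=1, b_7=1, b_8=2, b_9=1.
b_8 = 2

2


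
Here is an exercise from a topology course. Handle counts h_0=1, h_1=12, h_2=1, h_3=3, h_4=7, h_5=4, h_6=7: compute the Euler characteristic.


Handles of index k contribute (-1)^k to chi (same as CW cells).
chi = (1) + (-12) + (1) + (-3) + (7) + (-4) + (7) = -3

-3


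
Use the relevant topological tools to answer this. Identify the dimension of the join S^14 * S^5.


Join of spheres: S^m * S^n = S^{m+n+1}.
dim = 14 + 5 + 1 = 20

20


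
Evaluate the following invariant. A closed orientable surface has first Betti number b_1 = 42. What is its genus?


For a closed orientable surface: b_1 = 2g.
42 = 2g
g = 42 / 2 = 21

21


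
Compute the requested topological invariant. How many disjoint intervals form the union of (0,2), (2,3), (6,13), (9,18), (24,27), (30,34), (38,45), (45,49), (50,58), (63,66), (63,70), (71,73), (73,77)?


Sort and merge overlapping open intervals.
Merged: (0,2), (2,3), (6,18), (24,27), (30,34), (38,45), (45,49), (50,58), (63,70), (71,73), (73,77).
Number of components = 11

11


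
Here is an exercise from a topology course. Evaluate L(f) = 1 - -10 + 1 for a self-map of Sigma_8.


L(f) = tr(f_0*) - tr(f_1*) + tr(f_2*).
= 1 - (-10) + (1)
= 12

12


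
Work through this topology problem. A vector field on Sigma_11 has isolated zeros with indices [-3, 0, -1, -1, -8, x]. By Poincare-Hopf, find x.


Poincare-Hopf: sum of indices = chi(M).
chi(Sigma_11) = 2 - 2*11 = -20.
Sum of known indices = -13.
x = chi - (sum known) = -20 - (-13) = -7

-7


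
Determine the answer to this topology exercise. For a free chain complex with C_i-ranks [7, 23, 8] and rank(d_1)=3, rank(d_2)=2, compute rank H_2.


rank H_k = rank(ker d_k) - rank(im d_{k+1}).
rank(ker d_2) = rank(C_2) - rank(d_2) = 8 - 2 = 6.
rank(im d_{2+1}) = 0.
rank H_2 = 6 - 0 = 6

6


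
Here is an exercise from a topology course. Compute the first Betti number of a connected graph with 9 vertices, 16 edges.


For a connected graph: rank(pi_1) = b_1 = E - V + 1 = 1 - chi.
chi = V - E = 9 - 16 = -7.
rank = 1 - (-7) = 16 - 9 + 1 = 8

8


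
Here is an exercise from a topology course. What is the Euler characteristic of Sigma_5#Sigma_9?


chi(Sigma_5) = 2 - 2*5 = -8
chi(Sigma_9) = 2 - 2*9 = -16
For surfaces: chi(A#B) = chi(A) + chi(B) - 2.
chi = -8 + -16 - 2 = -26

-26


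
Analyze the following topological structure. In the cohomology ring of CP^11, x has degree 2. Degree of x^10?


|x| = 2 in H^*(CP^n).
|x^10| = 10 * |x| = 10 * 2 = 20

20


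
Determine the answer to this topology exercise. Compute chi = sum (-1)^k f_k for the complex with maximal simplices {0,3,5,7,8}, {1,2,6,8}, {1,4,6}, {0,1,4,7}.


Enumerate all faces; f-vector: f_0=9, f_1=22, f_2=19, f_3=7, f_4=1.
chi = sum (-1)^k f_k = 0

0


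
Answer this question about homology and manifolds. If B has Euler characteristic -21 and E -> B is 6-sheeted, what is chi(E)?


For a finite covering: chi(E) = (number of sheets) * chi(B).
chi(E) = 6 * (-21) = -126

-126


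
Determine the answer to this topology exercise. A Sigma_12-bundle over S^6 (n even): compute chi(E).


chi(S^6) = 2 (n even), chi(Sigma_12) = 2 - 2*12 = -22.
chi(E) = 2 * (-22) = -44

-44


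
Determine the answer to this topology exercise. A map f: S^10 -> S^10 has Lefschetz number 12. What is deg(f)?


L(f) = 1 + (-1)^10 deg(f) on S^10.
12 = 1 + (-1)^10 * deg(f)
(-1)^10 * deg(f) = 11
deg(f) = 11

11


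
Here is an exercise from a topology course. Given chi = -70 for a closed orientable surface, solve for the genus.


chi = 2 - 2g for closed orientable surfaces.
-70 = 2 - 2g
2g = 2 - (-70) = 72
g = 36

36


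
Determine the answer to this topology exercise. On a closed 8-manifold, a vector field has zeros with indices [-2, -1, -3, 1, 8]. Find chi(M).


Poincare-Hopf: chi(M) = sum of indices of zeros.
chi = (-2) + (-1) + (-3) + (1) + (8) = 3

3


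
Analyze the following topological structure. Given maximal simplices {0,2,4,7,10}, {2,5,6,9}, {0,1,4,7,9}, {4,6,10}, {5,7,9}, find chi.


Enumerate all faces; f-vector: f_0=9, f_1=26, f_2=25, f_3=11, f_4=2.
chi = sum (-1)^k f_k = -1

-1


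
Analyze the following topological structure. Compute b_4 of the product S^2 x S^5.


Each S^d has Poincare polynomial 1 + t^d.
The product S^2 x S^5 has Poincare polynomial prod(1+t^d_i).
Expanding: b_0=1, b_2=1, b_5=1, b_7=1.
b_4 = 0

0


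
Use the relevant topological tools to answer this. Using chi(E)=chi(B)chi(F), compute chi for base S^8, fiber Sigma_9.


chi(S^8) = 2 (n even), chi(Sigma_9) = 2 - 2*9 = -16.
chi(E) = 2 * (-16) = -32

-32


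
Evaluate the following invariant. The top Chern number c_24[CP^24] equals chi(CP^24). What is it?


For any closed oriented manifold, <e(TM),[M]> = chi(M).
chi(CP^24) = 24+1 = 25

25


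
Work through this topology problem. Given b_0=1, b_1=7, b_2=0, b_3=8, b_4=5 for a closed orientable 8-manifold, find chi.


By Poincare duality b_k = b_{8-k}, so full Betti numbers: b_0=1, b_1=7, b_2=0, b_3=8, b_4=5, b_5=8, b_6=0, b_7=7, b_8=1.
chi = sum (-1)^k b_k = -23

-23


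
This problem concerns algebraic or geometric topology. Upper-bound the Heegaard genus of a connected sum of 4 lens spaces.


Heegaard genus satisfies g(A#B) <= g(A) + g(B).
Each lens space has g = 1.
Upper bound: 4 * 1 = 4

4


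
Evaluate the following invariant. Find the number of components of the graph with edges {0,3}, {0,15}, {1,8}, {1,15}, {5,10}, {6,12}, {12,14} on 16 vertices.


Run DFS/union-find over 16 vertices.
V = 16, E = 7.
Number of components = 9

9


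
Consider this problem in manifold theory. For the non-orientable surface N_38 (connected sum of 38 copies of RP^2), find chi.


For a non-orientable closed surface with k crosscaps: chi = 2 - k.
Here k = 38.
chi = 2 - 38 = -36

-36


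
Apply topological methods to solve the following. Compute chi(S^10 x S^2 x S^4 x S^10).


chi is multiplicative: chi(X x Y) = chi(X) chi(Y).
Each even-dim sphere has chi = 2. There are 4 factors.
chi = 2^4 = 16

16


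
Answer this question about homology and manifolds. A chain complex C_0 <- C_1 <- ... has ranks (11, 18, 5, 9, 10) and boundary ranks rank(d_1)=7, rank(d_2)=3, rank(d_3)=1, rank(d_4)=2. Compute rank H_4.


rank H_k = rank(ker d_k) - rank(im d_{k+1}).
rank(ker d_4) = rank(C_4) - rank(d_4) = 10 - 2 = 8.
rank(im d_{4+1}) = 0.
rank H_4 = 8 - 0 = 8

8


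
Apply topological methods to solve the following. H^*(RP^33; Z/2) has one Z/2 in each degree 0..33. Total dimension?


H^k(RP^33; Z/2) = Z/2 for each 0 <= k <= 33.
Total dimension = 33 + 1 = 34

34


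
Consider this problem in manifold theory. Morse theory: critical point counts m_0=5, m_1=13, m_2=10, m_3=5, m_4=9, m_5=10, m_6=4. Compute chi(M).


Morse theory: chi(M) = sum_k (-1)^k m_k where m_k = #(index-k critical points).
= (5) + (-13) + (10) + (-5) + (9) + (-10) + (4) = 0

0


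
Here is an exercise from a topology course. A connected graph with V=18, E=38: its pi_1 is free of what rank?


For a connected graph: rank(pi_1) = b_1 = E - V + 1 = 1 - chi.
chi = V - E = 18 - 38 = -20.
rank = 1 - (-20) = 38 - 18 + 1 = 21

21


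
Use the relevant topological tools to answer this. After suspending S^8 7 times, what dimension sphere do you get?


Each suspension raises dimension by 1: Sigma S^n = S^{n+1}.
Sigma^7 S^8 = S^{8+7} = S^15

15


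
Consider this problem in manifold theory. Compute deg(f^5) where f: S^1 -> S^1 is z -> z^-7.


deg(f) = -7. Degree is multiplicative: deg(f^5) = (deg f)^5.
deg(f^5) = (-7)^5 = -16807

-16807


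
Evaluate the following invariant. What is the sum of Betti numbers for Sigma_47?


For Sigma_47: b_0 = 1, b_1 = 2g = 94, b_2 = 1.
Total = 1 + 94 + 1 = 96

96


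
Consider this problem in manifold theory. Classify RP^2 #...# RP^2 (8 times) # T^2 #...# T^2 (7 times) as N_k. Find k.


Since a >= 1, the sum is non-orientable; each T^2 can be replaced by RP^2 # RP^2 (since T^2#RP^2 = 3RP^2).
Total crosscaps k = 8 + 2*7 = 22.
Check via chi: chi = 8*1 + 7*0 - (8+7-1)*2 = -20 = 2 - k = -20. Consistent.

22


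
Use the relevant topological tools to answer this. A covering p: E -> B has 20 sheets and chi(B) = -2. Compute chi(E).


For a finite covering: chi(E) = (number of sheets) * chi(B).
chi(E) = 20 * (-2) = -40

-40


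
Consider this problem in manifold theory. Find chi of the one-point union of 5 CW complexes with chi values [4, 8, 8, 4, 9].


chi(A v B) = chi(A) + chi(B) - 1 (one point identified).
For 5 spaces: chi = (sum chi_i) - (5 - 1).
sum = 33; chi = 33 - 4 = 29

29


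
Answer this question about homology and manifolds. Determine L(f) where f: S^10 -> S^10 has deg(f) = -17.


On S^10: L(f) = tr(f_0*) + (-1)^10 tr(f_10*) = 1 + (-1)^10 * deg(f).
L(f) = 1 + (-1)^10 * -17 = 1 + -17 = -16

-16


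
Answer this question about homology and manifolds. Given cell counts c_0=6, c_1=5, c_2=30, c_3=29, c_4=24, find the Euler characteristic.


chi = sum_k (-1)^k c_k.
= (-1)^0*6 + (-1)^1*5 + (-1)^2*30 + (-1)^3*29 + (-1)^4*24
= (6) + (-5) + (30) + (-29) + (24)
= 26

26


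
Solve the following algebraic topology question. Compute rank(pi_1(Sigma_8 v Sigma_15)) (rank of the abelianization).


For a wedge: H_1(A v B) = H_1(A) + H_1(B).
b_1(Sigma_8) = 16, b_1(Sigma_15) = 30.
b_1 = 16 + 30 = 46

46


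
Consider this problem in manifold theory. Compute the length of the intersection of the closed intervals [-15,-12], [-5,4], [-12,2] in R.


Intersection = [max(a_i), min(b_i)] = [-5, -12].
Since -5 > -12, the intersection is empty.
Length = 0

0


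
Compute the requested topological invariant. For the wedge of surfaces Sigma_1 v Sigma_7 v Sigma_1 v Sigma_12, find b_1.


For a wedge X v Y: reduced H_k(X v Y) = H_k(X) + H_k(Y).
Each Sigma_g contributes b_1 = 2g.
b_1 = 2 + 14 + 2 + 24 = 42

42


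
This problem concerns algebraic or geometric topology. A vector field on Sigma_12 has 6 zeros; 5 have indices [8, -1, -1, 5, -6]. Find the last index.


Poincare-Hopf: sum of indices = chi(M).
chi(Sigma_12) = 2 - 2*12 = -22.
Sum of known indices = 5.
x = chi - (sum known) = -22 - (5) = -27

-27


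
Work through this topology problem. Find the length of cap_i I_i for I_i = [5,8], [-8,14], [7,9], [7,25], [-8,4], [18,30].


Intersection = [max(a_i), min(b_i)] = [18, 4].
Since 18 > 4, the intersection is empty.
Length = 0

0


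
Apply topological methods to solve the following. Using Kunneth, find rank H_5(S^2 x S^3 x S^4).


Each S^d has Poincare polynomial 1 + t^d.
The product S^2 x S^3 x S^4 has Poincare polynomial prod(1+t^d_i).
Expanding: b_0=1, b_2=1, b_3=1, b_4=1, b_5=1, b_6=1, b_7=1, b_9=1.
b_5 = 1

1


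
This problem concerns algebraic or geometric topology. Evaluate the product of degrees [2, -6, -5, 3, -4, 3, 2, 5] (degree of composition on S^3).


Degree is multiplicative: deg(composition) = product of degrees.
= (2) * (-6) * (-5) * (3) * (-4) * (3) * (2) * (5) = -21600

-21600


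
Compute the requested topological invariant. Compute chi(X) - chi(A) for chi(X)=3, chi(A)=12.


Relative Euler characteristic: chi(X, A) = chi(X) - chi(A).
= 3 - (12) = -9

-9


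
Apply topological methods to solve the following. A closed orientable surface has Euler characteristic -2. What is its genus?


chi = 2 - 2g for closed orientable surfaces.
-2 = 2 - 2g
2g = 2 - (-2) = 4
g = 2

2


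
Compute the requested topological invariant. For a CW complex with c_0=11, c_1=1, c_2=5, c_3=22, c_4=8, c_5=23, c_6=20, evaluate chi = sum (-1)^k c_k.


chi = sum_k (-1)^k c_k.
= (-1)^0*11 + (-1)^1*1 + (-1)^2*5 + (-1)^3*22 + (-1)^4*8 + (-1)^5*23 + (-1)^6*20
= (11) + (-1) + (5) + (-22) + (8) + (-23) + (20)
= -2

-2


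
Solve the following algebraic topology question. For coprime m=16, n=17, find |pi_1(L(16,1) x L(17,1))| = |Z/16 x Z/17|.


pi_1(X x Y) = pi_1(X) x pi_1(Y).
pi_1(L(16,1)) = Z/16, pi_1(L(17,1)) = Z/17.
|Z/16 x Z/17| = 16 * 17 = 272

272


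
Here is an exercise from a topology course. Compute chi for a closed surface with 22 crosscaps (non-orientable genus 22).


For a non-orientable closed surface with k crosscaps: chi = 2 - k.
Here k = 22.
chi = 2 - 22 = -20

-20


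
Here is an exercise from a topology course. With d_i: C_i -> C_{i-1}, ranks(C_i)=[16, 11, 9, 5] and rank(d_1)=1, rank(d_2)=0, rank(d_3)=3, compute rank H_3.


rank H_k = rank(ker d_k) - rank(im d_{k+1}).
rank(ker d_3) = rank(C_3) - rank(d_3) = 5 - 3 = 2.
rank(im d_{3+1}) = 0.
rank H_3 = 2 - 0 = 2

2


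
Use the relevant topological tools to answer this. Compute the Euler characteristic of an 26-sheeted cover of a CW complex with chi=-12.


For a finite covering: chi(E) = (number of sheets) * chi(B).
chi(E) = 26 * (-12) = -312

-312


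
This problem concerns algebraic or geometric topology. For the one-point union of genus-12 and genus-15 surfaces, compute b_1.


For a wedge: H_1(A v B) = H_1(A) + H_1(B).
b_1(Sigma_12) = 24, b_1(Sigma_15) = 30.
b_1 = 24 + 30 = 54

54


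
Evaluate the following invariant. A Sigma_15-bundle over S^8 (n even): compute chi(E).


chi(S^8) = 2 (n even), chi(Sigma_15) = 2 - 2*15 = -28.
chi(E) = 2 * (-28) = -56

-56


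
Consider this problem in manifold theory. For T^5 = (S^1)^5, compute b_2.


By the Kunneth formula, b_k(T^n) = C(n,k).
b_2(T^5) = C(5,2).
C(5,2) = 5!/(2!*3!) = 10

10


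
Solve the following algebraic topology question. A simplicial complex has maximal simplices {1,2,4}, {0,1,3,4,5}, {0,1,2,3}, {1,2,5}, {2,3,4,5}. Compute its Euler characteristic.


Enumerate all faces; f-vector: f_0=6, f_1=15, f_2=18, f_3=7, f_4=1.
chi = sum (-1)^k f_k = 3

3


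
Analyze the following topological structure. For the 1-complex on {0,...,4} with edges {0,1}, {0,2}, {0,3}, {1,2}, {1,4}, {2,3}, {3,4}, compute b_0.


Run DFS/union-find over 5 vertices.
V = 5, E = 7.
Number of components = 1

1


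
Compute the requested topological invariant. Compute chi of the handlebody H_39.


A genus-g handlebody deformation retracts to a wedge of g circles.
chi(vee_g S^1) = 1 - g.
chi(H_39) = 1 - 39 = -38

-38


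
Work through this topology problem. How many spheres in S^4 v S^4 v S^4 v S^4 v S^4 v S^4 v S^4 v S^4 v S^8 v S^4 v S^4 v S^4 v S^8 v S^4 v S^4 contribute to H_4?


For a wedge of spheres, H_k (k>0) is free on one generator per sphere of dimension k.
Spheres of dimension 4: count = 13.
b_4 = 13

13


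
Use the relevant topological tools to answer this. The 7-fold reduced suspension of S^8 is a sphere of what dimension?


Each suspension raises dimension by 1: Sigma S^n = S^{n+1}.
Sigma^7 S^8 = S^{8+7} = S^15

15


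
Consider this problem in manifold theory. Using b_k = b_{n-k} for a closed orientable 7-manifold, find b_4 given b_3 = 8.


Poincare duality for closed orientable n-manifolds: b_k = b_{n-k}.
Here n = 7, so b_4 = b_3 = 8

8


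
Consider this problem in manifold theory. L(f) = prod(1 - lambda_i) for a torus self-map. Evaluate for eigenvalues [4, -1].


For a torus self-map: L(f) = det(I - A) where A acts on H_1.
L(f) = (1-4) * (1--1) = -3 * 2 = -6

-6


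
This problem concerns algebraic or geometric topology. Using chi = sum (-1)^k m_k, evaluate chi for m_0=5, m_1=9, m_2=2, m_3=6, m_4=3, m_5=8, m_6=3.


Morse theory: chi(M) = sum_k (-1)^k m_k where m_k = #(index-k critical points).
= (5) + (-9) + (2) + (-6) + (3) + (-8) + (3) = -10

-10


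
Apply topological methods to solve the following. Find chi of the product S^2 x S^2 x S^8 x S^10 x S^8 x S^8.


chi is multiplicative: chi(X x Y) = chi(X) chi(Y).
Each even-dim sphere has chi = 2. There are 6 factors.
chi = 2^6 = 64

64


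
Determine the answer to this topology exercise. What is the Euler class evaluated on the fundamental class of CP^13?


For any closed oriented manifold, <e(TM),[M]> = chi(M).
chi(CP^13) = 13+1 = 14

14


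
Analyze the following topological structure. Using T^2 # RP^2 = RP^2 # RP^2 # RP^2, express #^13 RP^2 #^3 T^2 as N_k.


Since a >= 1, the sum is non-orientable; each T^2 can be replaced by RP^2 # RP^2 (since T^2#RP^2 = 3RP^2).
Total crosscaps k = 13 + 2*3 = 19.
Check via chi: chi = 13*1 + 3*0 - (13+3-1)*2 = -17 = 2 - k = -17. Consistent.

19


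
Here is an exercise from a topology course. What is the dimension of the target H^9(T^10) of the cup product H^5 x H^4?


Cup product: H^p x H^q -> H^{p+q}; here p+q = 5+4 = 9.
rank H^k(T^n) = C(n,k).
C(10,9) = 10

10


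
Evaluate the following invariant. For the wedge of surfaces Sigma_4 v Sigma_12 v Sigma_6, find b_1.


For a wedge X v Y: reduced H_k(X v Y) = H_k(X) + H_k(Y).
Each Sigma_g contributes b_1 = 2g.
b_1 = 8 + 24 + 12 = 44

44


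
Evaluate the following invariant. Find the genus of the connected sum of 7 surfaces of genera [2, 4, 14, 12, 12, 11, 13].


Genus is additive under connected sum of orientable surfaces.
g = 2 + 4 + 14 + 12 + 12 + 11 + 13 = 68

68


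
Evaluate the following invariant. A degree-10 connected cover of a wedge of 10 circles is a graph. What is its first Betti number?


Nielsen-Schreier: an index-n subgroup of F_r is free of rank 1 + n(r-1).
Equivalently: chi(cover) = n*chi(base); chi(vee_r S^1) = 1 - 10 = -9.
chi(E) = 10*(-9) = -90; rank = 1 - chi(E) = 1 - (-90) = 91.
rank = 1 + 10*(10-1) = 1 + 90 = 91

91


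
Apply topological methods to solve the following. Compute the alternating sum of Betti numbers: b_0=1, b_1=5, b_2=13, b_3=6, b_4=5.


chi = sum_k (-1)^k b_k.
= (1) + (-5) + (13) + (-6) + (5)
= 8

8


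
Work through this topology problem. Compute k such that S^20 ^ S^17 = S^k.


S^m ^ S^n = S^{m+n}.
k = 20 + 17 = 37

37


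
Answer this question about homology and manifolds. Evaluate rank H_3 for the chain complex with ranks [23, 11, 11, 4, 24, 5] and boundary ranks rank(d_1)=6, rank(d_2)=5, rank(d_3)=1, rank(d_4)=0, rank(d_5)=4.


rank H_k = rank(ker d_k) - rank(im d_{k+1}).
rank(ker d_3) = rank(C_3) - rank(d_3) = 4 - 1 = 3.
rank(im d_{3+1}) = 0.
rank H_3 = 3 - 0 = 3

3


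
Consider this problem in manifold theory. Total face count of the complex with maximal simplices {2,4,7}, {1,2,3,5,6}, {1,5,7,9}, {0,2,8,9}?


Each maximal simplex on m vertices has 2^m - 1 nonempty faces.
Take the union (dedupe shared faces).
Total distinct faces = 61

61


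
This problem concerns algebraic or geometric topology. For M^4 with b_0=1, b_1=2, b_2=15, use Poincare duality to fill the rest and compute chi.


By Poincare duality b_k = b_{4-k}, so full Betti numbers: b_0=1, b_1=2, b_2=15, b_3=2, b_4=1.
chi = sum (-1)^k b_k = 13

13


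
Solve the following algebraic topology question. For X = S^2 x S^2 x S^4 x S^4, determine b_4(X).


Each S^d has Poincare polynomial 1 + t^d.
The product S^2 x S^2 x S^4 x S^4 has Poincare polynomial prod(1+t^d_i).
Expanding: b_0=1, b_2=2, b_4=3, b_6=4, b_8=3, b_10=2, b_12=1.
b_4 = 3

3


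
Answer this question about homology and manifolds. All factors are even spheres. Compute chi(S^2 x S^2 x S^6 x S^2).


chi is multiplicative: chi(X x Y) = chi(X) chi(Y).
Each even-dim sphere has chi = 2. There are 4 factors.
chi = 2^4 = 16

16


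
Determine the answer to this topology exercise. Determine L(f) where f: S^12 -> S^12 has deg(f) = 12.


On S^12: L(f) = tr(f_0*) + (-1)^12 tr(f_12*) = 1 + (-1)^12 * deg(f).
L(f) = 1 + (-1)^12 * 12 = 1 + 12 = 13

13


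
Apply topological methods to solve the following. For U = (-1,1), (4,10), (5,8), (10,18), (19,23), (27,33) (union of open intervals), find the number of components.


Sort and merge overlapping open intervals.
Merged: (-1,1), (4,10), (10,18), (19,23), (27,33).
Number of components = 5

5


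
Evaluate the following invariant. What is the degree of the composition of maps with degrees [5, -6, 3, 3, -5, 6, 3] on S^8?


Degree is multiplicative: deg(composition) = product of degrees.
= (5) * (-6) * (3) * (3) * (-5) * (6) * (3) = 24300

24300


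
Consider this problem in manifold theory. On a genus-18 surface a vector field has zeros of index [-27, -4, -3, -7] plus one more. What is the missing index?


Poincare-Hopf: sum of indices = chi(M).
chi(Sigma_18) = 2 - 2*18 = -34.
Sum of known indices = -41.
x = chi - (sum known) = -34 - (-41) = 7

7


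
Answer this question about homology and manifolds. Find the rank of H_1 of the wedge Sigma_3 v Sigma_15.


For a wedge: H_1(A v B) = H_1(A) + H_1(B).
b_1(Sigma_3) = 6, b_1(Sigma_15) = 30.
b_1 = 6 + 30 = 36

36


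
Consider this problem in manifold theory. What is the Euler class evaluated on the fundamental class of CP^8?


For any closed oriented manifold, <e(TM),[M]> = chi(M).
chi(CP^8) = 8+1 = 9

9


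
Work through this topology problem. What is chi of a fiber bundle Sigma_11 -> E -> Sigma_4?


For a fiber bundle F -> E -> B (with CW structure): chi(E) = chi(B) * chi(F).
chi(Sigma_4) = -6, chi(Sigma_11) = -20.
chi(E) = (-6) * (-20) = 120

120


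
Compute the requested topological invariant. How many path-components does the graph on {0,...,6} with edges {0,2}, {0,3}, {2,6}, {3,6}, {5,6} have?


Run DFS/union-find over 7 vertices.
V = 7, E = 5.
Number of components = 3

3


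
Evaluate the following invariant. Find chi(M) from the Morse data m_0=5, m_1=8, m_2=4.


Morse theory: chi(M) = sum_k (-1)^k m_k where m_k = #(index-k critical points).
= (5) + (-8) + (4) = 1

1


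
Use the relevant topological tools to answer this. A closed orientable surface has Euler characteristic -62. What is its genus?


chi = 2 - 2g for closed orientable surfaces.
-62 = 2 - 2g
2g = 2 - (-62) = 64
g = 32

32


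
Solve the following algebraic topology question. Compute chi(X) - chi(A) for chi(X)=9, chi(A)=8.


Relative Euler characteristic: chi(X, A) = chi(X) - chi(A).
= 9 - (8) = 1

1


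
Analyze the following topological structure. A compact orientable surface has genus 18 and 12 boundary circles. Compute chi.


For a compact orientable surface with genus g and b boundary components: chi = 2 - 2g - b.
chi = 2 - 2*18 - 12 = 2 - 36 - 12 = -46

-46


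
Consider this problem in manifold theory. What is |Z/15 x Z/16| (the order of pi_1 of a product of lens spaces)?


pi_1(X x Y) = pi_1(X) x pi_1(Y).
pi_1(L(15,1)) = Z/15, pi_1(L(16,1)) = Z/16.
|Z/15 x Z/16| = 15 * 16 = 240

240


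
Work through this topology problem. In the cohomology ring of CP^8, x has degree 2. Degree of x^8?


|x| = 2 in H^*(CP^n).
|x^8| = 8 * |x| = 8 * 2 = 16

16


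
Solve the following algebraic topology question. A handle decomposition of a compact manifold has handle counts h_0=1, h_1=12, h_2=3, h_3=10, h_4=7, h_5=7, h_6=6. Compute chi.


Handles of index k contribute (-1)^k to chi (same as CW cells).
chi = (1) + (-12) + (3) + (-10) + (7) + (-7) + (6) = -12

-12


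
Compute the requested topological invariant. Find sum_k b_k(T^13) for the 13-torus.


b_k(T^13) = C(13,k), so the sum over k is sum_k C(13,k) = 2^13.
Total = 2^13 = 8192

8192


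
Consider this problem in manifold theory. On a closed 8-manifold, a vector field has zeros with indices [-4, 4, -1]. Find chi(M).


Poincare-Hopf: chi(M) = sum of indices of zeros.
chi = (-4) + (4) + (-1) = -1

-1


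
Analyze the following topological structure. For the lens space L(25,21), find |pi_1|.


pi_1(L(p,q)) = Z/pZ for any q coprime to p.
|pi_1(L(25,21))| = 25

25


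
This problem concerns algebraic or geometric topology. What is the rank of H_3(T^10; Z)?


By the Kunneth formula, b_k(T^n) = C(n,k).
b_3(T^10) = C(10,3).
C(10,3) = 10!/(3!*7!) = 120

120


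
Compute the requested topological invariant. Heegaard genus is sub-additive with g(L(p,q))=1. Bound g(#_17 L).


Heegaard genus satisfies g(A#B) <= g(A) + g(B).
Each lens space has g = 1.
Upper bound: 17 * 1 = 17

17


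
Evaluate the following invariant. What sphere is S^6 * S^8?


Join of spheres: S^m * S^n = S^{m+n+1}.
dim = 6 + 8 + 1 = 15

15


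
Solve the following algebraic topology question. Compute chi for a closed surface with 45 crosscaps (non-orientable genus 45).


For a non-orientable closed surface with k crosscaps: chi = 2 - k.
Here k = 45.
chi = 2 - 45 = -43

-43
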